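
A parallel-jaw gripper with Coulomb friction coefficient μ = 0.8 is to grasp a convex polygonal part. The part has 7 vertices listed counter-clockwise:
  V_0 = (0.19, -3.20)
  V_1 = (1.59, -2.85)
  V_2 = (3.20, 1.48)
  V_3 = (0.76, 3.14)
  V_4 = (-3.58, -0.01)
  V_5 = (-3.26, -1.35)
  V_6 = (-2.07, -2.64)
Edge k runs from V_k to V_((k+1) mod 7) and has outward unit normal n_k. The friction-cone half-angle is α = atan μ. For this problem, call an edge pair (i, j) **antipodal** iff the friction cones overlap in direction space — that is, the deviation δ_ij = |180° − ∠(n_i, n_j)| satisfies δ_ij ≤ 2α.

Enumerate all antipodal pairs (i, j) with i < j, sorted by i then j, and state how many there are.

α = atan 0.8 = 38.66°;  2α = 77.32°
n_0 = (+0.2425, -0.9701)
n_1 = (+0.9373, -0.3485)
n_2 = (+0.5625, +0.8268)
n_3 = (-0.5874, +0.8093)
n_4 = (-0.9727, -0.2323)
n_5 = (-0.7350, -0.6780)
n_6 = (-0.2405, -0.9706)
  (0,1): δ = 124.43°  ·
  (0,2): δ = 48.26°  ✓
  (0,3): δ = 21.94°  ✓
  (0,4): δ = 89.39°  ·
  (0,5): δ = 118.65°  ·
  (0,6): δ = 152.05°  ·
  (1,2): δ = 103.83°  ·
  (1,3): δ = 33.63°  ✓
  (1,4): δ = 33.83°  ✓
  (1,5): δ = 63.09°  ✓
  (1,6): δ = 96.48°  ·
  (2,3): δ = 109.80°  ·
  (2,4): δ = 42.34°  ✓
  (2,5): δ = 13.08°  ✓
  (2,6): δ = 20.31°  ✓
  (3,4): δ = 112.54°  ·
  (3,5): δ = 83.28°  ·
  (3,6): δ = 49.89°  ✓
  (4,5): δ = 150.74°  ·
  (4,6): δ = 117.35°  ·
  (5,6): δ = 146.61°  ·
antipodal pairs: 9

count = 9; pairs: (0,2), (0,3), (1,3), (1,4), (1,5), (2,4), (2,5), (2,6), (3,6)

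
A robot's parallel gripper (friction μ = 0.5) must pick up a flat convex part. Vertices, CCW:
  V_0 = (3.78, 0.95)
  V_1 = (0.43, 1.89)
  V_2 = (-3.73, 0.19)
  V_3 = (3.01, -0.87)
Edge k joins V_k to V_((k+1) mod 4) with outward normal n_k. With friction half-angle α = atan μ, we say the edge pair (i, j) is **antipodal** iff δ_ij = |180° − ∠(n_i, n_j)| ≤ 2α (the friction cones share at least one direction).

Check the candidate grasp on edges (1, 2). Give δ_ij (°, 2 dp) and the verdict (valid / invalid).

δ = 31.17°, valid

α = atan 0.5 = 26.57°;  2α = 53.13°
edge 1: e_1 = (-4.16, -1.70);  n_1 = (-0.3783, +0.9257)
edge 2: e_2 = (+6.74, -1.06);  n_2 = (-0.1554, -0.9879)
∠(n_1, n_2) = 148.83°
δ = |180° − 148.83°| = 31.17°
31.17° ≤ 2α = 53.13°  →  valid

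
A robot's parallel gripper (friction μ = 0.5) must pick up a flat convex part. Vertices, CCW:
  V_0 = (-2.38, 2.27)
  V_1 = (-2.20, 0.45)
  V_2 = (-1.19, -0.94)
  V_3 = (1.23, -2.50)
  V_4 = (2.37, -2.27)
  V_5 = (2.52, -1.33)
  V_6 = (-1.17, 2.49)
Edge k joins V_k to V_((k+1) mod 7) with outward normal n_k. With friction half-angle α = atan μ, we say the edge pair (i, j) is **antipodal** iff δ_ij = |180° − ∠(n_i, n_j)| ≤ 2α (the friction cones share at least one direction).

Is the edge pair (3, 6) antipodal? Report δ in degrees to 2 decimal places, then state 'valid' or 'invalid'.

α = atan 0.5 = 26.57°;  2α = 53.13°
edge 3: e_3 = (+1.14, +0.23);  n_3 = (+0.1978, -0.9802)
edge 6: e_6 = (-1.21, -0.22);  n_6 = (-0.1789, +0.9839)
∠(n_3, n_6) = 178.90°
δ = |180° − 178.90°| = 1.10°
1.10° ≤ 2α = 53.13°  →  valid

δ = 1.10°, valid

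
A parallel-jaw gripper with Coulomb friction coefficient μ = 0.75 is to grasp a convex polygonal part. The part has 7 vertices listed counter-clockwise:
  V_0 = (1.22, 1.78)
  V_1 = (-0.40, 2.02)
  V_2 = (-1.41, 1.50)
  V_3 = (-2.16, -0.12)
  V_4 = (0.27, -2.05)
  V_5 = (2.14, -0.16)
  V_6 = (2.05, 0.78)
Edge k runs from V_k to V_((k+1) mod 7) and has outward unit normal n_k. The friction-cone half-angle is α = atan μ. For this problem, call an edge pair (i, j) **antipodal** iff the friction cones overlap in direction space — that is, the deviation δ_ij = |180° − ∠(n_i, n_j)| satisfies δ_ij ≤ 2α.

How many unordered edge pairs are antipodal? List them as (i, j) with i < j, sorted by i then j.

count = 10; pairs: (0,3), (0,4), (1,3), (1,4), (1,5), (2,4), (2,5), (2,6), (3,5), (3,6)

α = atan 0.75 = 36.87°;  2α = 73.74°
n_0 = (+0.1465, +0.9892)
n_1 = (-0.4577, +0.8891)
n_2 = (-0.9075, +0.4201)
n_3 = (-0.6219, -0.7831)
n_4 = (+0.7109, -0.7033)
n_5 = (+0.9954, +0.0953)
n_6 = (+0.7695, +0.6387)
  (0,1): δ = 144.33°  ·
  (0,2): δ = 106.42°  ·
  (0,3): δ = 30.03°  ✓
  (0,4): δ = 53.73°  ✓
  (0,5): δ = 103.90°  ·
  (0,6): δ = 138.12°  ·
  (1,2): δ = 142.08°  ·
  (1,3): δ = 65.70°  ✓
  (1,4): δ = 18.06°  ✓
  (1,5): δ = 68.23°  ✓
  (1,6): δ = 102.45°  ·
  (2,3): δ = 103.62°  ·
  (2,4): δ = 19.85°  ✓
  (2,5): δ = 30.31°  ✓
  (2,6): δ = 64.54°  ✓
  (3,4): δ = 96.24°  ·
  (3,5): δ = 46.07°  ✓
  (3,6): δ = 11.85°  ✓
  (4,5): δ = 129.84°  ·
  (4,6): δ = 95.61°  ·
  (5,6): δ = 145.78°  ·
antipodal pairs: 10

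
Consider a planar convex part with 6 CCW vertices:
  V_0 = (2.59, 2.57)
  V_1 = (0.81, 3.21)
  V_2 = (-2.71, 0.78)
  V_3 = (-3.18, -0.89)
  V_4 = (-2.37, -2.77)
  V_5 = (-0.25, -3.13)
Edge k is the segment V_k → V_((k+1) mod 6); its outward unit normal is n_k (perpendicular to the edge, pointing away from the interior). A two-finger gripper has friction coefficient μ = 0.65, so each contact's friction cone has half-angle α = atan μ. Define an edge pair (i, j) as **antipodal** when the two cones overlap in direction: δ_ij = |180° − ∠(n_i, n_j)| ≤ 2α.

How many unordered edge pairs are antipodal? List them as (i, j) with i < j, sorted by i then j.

count = 6; pairs: (0,3), (0,4), (1,4), (1,5), (2,5), (3,5)

α = atan 0.65 = 33.02°;  2α = 66.05°
n_0 = (+0.3383, +0.9410)
n_1 = (-0.5681, +0.8229)
n_2 = (-0.9626, +0.2709)
n_3 = (-0.9184, -0.3957)
n_4 = (-0.1674, -0.9859)
n_5 = (+0.8951, -0.4460)
  (0,1): δ = 125.61°  ·
  (0,2): δ = 85.94°  ·
  (0,3): δ = 46.92°  ✓
  (0,4): δ = 10.14°  ✓
  (0,5): δ = 83.29°  ·
  (1,2): δ = 140.34°  ·
  (1,3): δ = 101.31°  ·
  (1,4): δ = 44.26°  ✓
  (1,5): δ = 28.90°  ✓
  (2,3): δ = 140.97°  ·
  (2,4): δ = 83.92°  ·
  (2,5): δ = 10.77°  ✓
  (3,4): δ = 122.95°  ·
  (3,5): δ = 49.79°  ✓
  (4,5): δ = 106.85°  ·
antipodal pairs: 6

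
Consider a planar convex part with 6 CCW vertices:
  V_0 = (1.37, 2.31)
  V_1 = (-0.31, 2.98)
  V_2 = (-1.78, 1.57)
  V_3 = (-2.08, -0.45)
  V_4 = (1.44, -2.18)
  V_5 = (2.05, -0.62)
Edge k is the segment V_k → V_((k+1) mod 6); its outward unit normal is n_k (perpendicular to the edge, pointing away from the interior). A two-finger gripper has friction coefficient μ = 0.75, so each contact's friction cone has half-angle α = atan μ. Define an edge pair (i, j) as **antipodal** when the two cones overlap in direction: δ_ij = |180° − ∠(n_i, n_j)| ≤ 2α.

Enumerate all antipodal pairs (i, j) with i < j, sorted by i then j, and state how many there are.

α = atan 0.75 = 36.87°;  2α = 73.74°
n_0 = (+0.3704, +0.9289)
n_1 = (-0.6922, +0.7217)
n_2 = (-0.9892, +0.1469)
n_3 = (-0.4411, -0.8975)
n_4 = (+0.9313, -0.3642)
n_5 = (+0.9741, +0.2261)
  (0,1): δ = 114.45°  ·
  (0,2): δ = 76.70°  ·
  (0,3): δ = 4.43°  ✓
  (0,4): δ = 90.39°  ·
  (0,5): δ = 124.81°  ·
  (1,2): δ = 142.25°  ·
  (1,3): δ = 69.98°  ✓
  (1,4): δ = 24.84°  ✓
  (1,5): δ = 59.26°  ✓
  (2,3): δ = 107.73°  ·
  (2,4): δ = 12.91°  ✓
  (2,5): δ = 21.51°  ✓
  (3,4): δ = 85.18°  ·
  (3,5): δ = 50.76°  ✓
  (4,5): δ = 145.58°  ·
antipodal pairs: 7

count = 7; pairs: (0,3), (1,3), (1,4), (1,5), (2,4), (2,5), (3,5)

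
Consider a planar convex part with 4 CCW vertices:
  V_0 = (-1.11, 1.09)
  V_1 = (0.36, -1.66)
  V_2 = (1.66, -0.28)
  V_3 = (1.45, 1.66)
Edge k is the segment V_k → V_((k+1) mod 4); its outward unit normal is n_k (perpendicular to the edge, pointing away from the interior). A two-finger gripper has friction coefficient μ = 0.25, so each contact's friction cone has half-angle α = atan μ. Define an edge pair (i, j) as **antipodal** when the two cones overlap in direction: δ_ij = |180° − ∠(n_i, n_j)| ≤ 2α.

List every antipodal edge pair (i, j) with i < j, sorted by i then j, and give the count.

α = atan 0.25 = 14.04°;  2α = 28.07°
n_0 = (-0.8819, -0.4714)
n_1 = (+0.7279, -0.6857)
n_2 = (+0.9942, +0.1076)
n_3 = (-0.2173, +0.9761)
  (0,1): δ = 71.42°  ·
  (0,2): δ = 21.95°  ✓
  (0,3): δ = 74.43°  ·
  (1,2): δ = 130.53°  ·
  (1,3): δ = 34.16°  ·
  (2,3): δ = 83.63°  ·
antipodal pairs: 1

count = 1; pairs: (0,2)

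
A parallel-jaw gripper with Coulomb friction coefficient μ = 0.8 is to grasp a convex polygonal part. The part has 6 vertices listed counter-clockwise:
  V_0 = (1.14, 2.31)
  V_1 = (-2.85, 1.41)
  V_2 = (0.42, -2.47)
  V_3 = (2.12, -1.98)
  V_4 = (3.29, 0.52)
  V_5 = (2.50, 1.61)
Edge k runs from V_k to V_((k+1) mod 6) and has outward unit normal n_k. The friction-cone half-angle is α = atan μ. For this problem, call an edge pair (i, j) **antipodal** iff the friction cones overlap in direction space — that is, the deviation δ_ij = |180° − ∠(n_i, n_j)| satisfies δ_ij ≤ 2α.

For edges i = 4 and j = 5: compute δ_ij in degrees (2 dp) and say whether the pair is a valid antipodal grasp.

δ = 153.17°, invalid

α = atan 0.8 = 38.66°;  2α = 77.32°
edge 4: e_4 = (-0.79, +1.09);  n_4 = (+0.8097, +0.5868)
edge 5: e_5 = (-1.36, +0.70);  n_5 = (+0.4576, +0.8891)
∠(n_4, n_5) = 26.83°
δ = |180° − 26.83°| = 153.17°
153.17° > 2α = 77.32°  →  invalid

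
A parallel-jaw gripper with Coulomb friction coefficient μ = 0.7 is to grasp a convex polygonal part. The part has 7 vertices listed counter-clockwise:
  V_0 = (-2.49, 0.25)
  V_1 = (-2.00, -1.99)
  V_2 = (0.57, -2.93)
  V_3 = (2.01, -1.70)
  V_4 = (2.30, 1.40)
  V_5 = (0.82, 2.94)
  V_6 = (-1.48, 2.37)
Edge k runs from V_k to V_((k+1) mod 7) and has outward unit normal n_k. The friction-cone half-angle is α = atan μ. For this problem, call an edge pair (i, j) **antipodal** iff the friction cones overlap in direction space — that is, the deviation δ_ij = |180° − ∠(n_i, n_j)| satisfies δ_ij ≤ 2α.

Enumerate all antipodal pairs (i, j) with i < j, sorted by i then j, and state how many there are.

count = 9; pairs: (0,2), (0,3), (0,4), (1,4), (1,5), (2,5), (2,6), (3,6), (4,6)

α = atan 0.7 = 34.99°;  2α = 69.98°
n_0 = (-0.9769, -0.2137)
n_1 = (-0.3435, -0.9392)
n_2 = (+0.6495, -0.7604)
n_3 = (+0.9957, -0.0931)
n_4 = (+0.7210, +0.6929)
n_5 = (-0.2405, +0.9706)
n_6 = (-0.9028, +0.4301)
  (0,1): δ = 122.43°  ·
  (0,2): δ = 61.84°  ✓
  (0,3): δ = 17.68°  ✓
  (0,4): δ = 31.52°  ✓
  (0,5): δ = 91.58°  ·
  (0,6): δ = 142.19°  ·
  (1,2): δ = 119.41°  ·
  (1,3): δ = 75.25°  ·
  (1,4): δ = 26.05°  ✓
  (1,5): δ = 34.01°  ✓
  (1,6): δ = 84.62°  ·
  (2,3): δ = 135.85°  ·
  (2,4): δ = 86.64°  ·
  (2,5): δ = 26.58°  ✓
  (2,6): δ = 24.02°  ✓
  (3,4): δ = 130.79°  ·
  (3,5): δ = 70.74°  ·
  (3,6): δ = 20.13°  ✓
  (4,5): δ = 119.94°  ·
  (4,6): δ = 69.34°  ✓
  (5,6): δ = 129.39°  ·
antipodal pairs: 9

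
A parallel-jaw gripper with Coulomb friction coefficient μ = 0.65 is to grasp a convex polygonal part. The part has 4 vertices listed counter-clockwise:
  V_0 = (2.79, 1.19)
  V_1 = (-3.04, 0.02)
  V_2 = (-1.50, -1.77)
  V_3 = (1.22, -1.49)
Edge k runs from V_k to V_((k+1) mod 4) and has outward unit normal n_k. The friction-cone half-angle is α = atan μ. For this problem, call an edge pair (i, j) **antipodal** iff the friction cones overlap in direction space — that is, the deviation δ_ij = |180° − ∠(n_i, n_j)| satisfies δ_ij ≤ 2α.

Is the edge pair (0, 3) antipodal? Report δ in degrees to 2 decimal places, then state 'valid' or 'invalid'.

α = atan 0.65 = 33.02°;  2α = 66.05°
edge 0: e_0 = (-5.83, -1.17);  n_0 = (-0.1968, +0.9805)
edge 3: e_3 = (+1.57, +2.68);  n_3 = (+0.8628, -0.5055)
∠(n_0, n_3) = 131.71°
δ = |180° − 131.71°| = 48.29°
48.29° ≤ 2α = 66.05°  →  valid

δ = 48.29°, valid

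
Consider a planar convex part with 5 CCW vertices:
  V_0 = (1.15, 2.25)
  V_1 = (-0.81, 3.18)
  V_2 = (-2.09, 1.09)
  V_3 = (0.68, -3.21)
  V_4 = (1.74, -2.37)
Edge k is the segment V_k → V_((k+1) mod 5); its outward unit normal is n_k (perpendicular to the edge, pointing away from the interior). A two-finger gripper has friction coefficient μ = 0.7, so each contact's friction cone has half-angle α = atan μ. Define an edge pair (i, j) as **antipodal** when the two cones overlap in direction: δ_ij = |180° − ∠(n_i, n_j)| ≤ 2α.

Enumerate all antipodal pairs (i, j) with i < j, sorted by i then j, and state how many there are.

count = 5; pairs: (0,2), (0,3), (1,3), (1,4), (2,4)

α = atan 0.7 = 34.99°;  2α = 69.98°
n_0 = (+0.4287, +0.9035)
n_1 = (-0.8528, +0.5223)
n_2 = (-0.8407, -0.5415)
n_3 = (+0.6211, -0.7837)
n_4 = (+0.9919, +0.1267)
  (0,1): δ = 96.10°  ·
  (0,2): δ = 31.83°  ✓
  (0,3): δ = 63.78°  ✓
  (0,4): δ = 122.66°  ·
  (1,2): δ = 115.73°  ·
  (1,3): δ = 20.12°  ✓
  (1,4): δ = 38.76°  ✓
  (2,3): δ = 84.39°  ·
  (2,4): δ = 25.51°  ✓
  (3,4): δ = 121.12°  ·
antipodal pairs: 5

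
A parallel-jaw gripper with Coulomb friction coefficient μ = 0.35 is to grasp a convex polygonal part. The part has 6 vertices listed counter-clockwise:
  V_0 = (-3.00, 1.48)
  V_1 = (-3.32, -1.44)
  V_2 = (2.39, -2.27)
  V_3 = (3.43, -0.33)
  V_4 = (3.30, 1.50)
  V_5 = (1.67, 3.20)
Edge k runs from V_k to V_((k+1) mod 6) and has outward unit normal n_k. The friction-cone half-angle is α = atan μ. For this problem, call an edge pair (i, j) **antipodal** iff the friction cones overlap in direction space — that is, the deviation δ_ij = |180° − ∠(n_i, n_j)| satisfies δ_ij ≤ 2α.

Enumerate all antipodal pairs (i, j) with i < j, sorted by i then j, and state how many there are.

α = atan 0.35 = 19.29°;  2α = 38.58°
n_0 = (-0.9940, +0.1089)
n_1 = (-0.1438, -0.9896)
n_2 = (+0.8813, -0.4725)
n_3 = (+0.9975, +0.0709)
n_4 = (+0.7218, +0.6921)
n_5 = (-0.3456, +0.9384)
  (0,1): δ = 92.02°  ·
  (0,2): δ = 21.94°  ✓
  (0,3): δ = 10.32°  ✓
  (0,4): δ = 50.05°  ·
  (0,5): δ = 116.47°  ·
  (1,2): δ = 109.92°  ·
  (1,3): δ = 77.67°  ·
  (1,4): δ = 37.93°  ✓
  (1,5): δ = 28.49°  ✓
  (2,3): δ = 147.74°  ·
  (2,4): δ = 108.01°  ·
  (2,5): δ = 41.59°  ·
  (3,4): δ = 140.27°  ·
  (3,5): δ = 73.84°  ·
  (4,5): δ = 113.58°  ·
antipodal pairs: 4

count = 4; pairs: (0,2), (0,3), (1,4), (1,5)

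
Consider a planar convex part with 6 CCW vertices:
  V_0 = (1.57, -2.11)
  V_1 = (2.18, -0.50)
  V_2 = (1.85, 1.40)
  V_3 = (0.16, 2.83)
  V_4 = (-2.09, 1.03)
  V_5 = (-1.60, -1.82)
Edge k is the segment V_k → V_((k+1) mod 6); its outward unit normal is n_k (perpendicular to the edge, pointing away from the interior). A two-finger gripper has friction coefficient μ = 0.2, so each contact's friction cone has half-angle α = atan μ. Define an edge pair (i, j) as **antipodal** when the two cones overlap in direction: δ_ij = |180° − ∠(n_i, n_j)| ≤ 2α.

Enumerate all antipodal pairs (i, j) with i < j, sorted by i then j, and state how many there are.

count = 1; pairs: (1,4)

α = atan 0.2 = 11.31°;  2α = 22.62°
n_0 = (+0.9351, -0.3543)
n_1 = (+0.9852, +0.1711)
n_2 = (+0.6459, +0.7634)
n_3 = (-0.6247, +0.7809)
n_4 = (-0.9855, -0.1694)
n_5 = (-0.0911, -0.9958)
  (0,1): δ = 149.40°  ·
  (0,2): δ = 109.49°  ·
  (0,3): δ = 30.59°  ·
  (0,4): δ = 30.51°  ·
  (0,5): δ = 105.52°  ·
  (1,2): δ = 140.09°  ·
  (1,3): δ = 61.19°  ·
  (1,4): δ = 0.10°  ✓
  (1,5): δ = 74.92°  ·
  (2,3): δ = 101.10°  ·
  (2,4): δ = 40.01°  ·
  (2,5): δ = 35.01°  ·
  (3,4): δ = 118.90°  ·
  (3,5): δ = 43.89°  ·
  (4,5): δ = 104.98°  ·
antipodal pairs: 1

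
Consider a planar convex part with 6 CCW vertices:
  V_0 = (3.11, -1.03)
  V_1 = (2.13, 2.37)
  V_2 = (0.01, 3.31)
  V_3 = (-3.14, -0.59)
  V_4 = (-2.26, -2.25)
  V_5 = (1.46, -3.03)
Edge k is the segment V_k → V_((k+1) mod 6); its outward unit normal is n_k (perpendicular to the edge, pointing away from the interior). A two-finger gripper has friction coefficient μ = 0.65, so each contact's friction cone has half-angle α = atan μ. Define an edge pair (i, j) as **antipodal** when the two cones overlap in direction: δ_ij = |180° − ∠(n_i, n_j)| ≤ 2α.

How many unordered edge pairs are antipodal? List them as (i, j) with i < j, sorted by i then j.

α = atan 0.65 = 33.02°;  2α = 66.05°
n_0 = (+0.9609, +0.2770)
n_1 = (+0.4053, +0.9142)
n_2 = (-0.7779, +0.6283)
n_3 = (-0.8835, -0.4684)
n_4 = (-0.2052, -0.9787)
n_5 = (+0.7714, -0.6364)
  (0,1): δ = 129.99°  ·
  (0,2): δ = 55.01°  ✓
  (0,3): δ = 11.85°  ✓
  (0,4): δ = 62.08°  ✓
  (0,5): δ = 124.40°  ·
  (1,2): δ = 105.02°  ·
  (1,3): δ = 38.16°  ✓
  (1,4): δ = 12.07°  ✓
  (1,5): δ = 74.39°  ·
  (2,3): δ = 113.14°  ·
  (2,4): δ = 62.91°  ✓
  (2,5): δ = 0.60°  ✓
  (3,4): δ = 129.77°  ·
  (3,5): δ = 67.45°  ·
  (4,5): δ = 117.68°  ·
antipodal pairs: 7

count = 7; pairs: (0,2), (0,3), (0,4), (1,3), (1,4), (2,4), (2,5)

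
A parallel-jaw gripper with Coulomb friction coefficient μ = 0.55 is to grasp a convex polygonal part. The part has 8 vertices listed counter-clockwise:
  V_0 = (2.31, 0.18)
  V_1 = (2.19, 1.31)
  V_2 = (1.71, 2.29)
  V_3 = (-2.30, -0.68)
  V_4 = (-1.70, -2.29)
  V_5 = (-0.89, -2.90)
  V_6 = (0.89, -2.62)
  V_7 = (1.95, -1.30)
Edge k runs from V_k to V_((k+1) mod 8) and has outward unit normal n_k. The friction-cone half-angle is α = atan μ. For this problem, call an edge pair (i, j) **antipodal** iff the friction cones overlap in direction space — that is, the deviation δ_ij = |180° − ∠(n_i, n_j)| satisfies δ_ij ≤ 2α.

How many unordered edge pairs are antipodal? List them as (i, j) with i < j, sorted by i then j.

count = 8; pairs: (0,3), (0,4), (1,3), (1,4), (2,5), (2,6), (2,7), (3,7)

α = atan 0.55 = 28.81°;  2α = 57.62°
n_0 = (+0.9944, +0.1056)
n_1 = (+0.8981, +0.4399)
n_2 = (-0.5952, +0.8036)
n_3 = (-0.9370, -0.3492)
n_4 = (-0.6016, -0.7988)
n_5 = (+0.1554, -0.9879)
n_6 = (+0.7797, -0.6261)
n_7 = (+0.9717, -0.2364)
  (0,1): δ = 159.97°  ·
  (0,2): δ = 59.54°  ·
  (0,3): δ = 14.38°  ✓
  (0,4): δ = 46.96°  ✓
  (0,5): δ = 92.88°  ·
  (0,6): δ = 135.17°  ·
  (0,7): δ = 160.27°  ·
  (1,2): δ = 79.57°  ·
  (1,3): δ = 5.66°  ✓
  (1,4): δ = 26.92°  ✓
  (1,5): δ = 72.84°  ·
  (1,6): δ = 115.14°  ·
  (1,7): δ = 140.23°  ·
  (2,3): δ = 106.09°  ·
  (2,4): δ = 73.51°  ·
  (2,5): δ = 27.59°  ✓
  (2,6): δ = 14.71°  ✓
  (2,7): δ = 39.80°  ✓
  (3,4): δ = 147.42°  ·
  (3,5): δ = 101.50°  ·
  (3,6): δ = 59.20°  ·
  (3,7): δ = 34.11°  ✓
  (4,5): δ = 134.08°  ·
  (4,6): δ = 91.78°  ·
  (4,7): δ = 66.69°  ·
  (5,6): δ = 137.71°  ·
  (5,7): δ = 112.61°  ·
  (6,7): δ = 154.91°  ·
antipodal pairs: 8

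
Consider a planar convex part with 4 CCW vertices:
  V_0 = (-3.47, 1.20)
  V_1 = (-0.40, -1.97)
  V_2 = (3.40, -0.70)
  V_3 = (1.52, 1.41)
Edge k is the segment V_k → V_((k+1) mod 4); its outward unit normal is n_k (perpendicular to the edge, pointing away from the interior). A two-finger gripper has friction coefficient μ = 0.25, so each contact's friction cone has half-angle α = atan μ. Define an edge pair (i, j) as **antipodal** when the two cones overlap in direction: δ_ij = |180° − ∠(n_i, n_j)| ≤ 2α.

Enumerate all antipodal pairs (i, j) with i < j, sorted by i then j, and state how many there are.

count = 2; pairs: (0,2), (1,3)

α = atan 0.25 = 14.04°;  2α = 28.07°
n_0 = (-0.7183, -0.6957)
n_1 = (+0.3170, -0.9484)
n_2 = (+0.7466, +0.6652)
n_3 = (-0.0420, +0.9991)
  (0,1): δ = 115.60°  ·
  (0,2): δ = 2.38°  ✓
  (0,3): δ = 48.33°  ·
  (1,2): δ = 66.78°  ·
  (1,3): δ = 16.07°  ✓
  (2,3): δ = 129.29°  ·
antipodal pairs: 2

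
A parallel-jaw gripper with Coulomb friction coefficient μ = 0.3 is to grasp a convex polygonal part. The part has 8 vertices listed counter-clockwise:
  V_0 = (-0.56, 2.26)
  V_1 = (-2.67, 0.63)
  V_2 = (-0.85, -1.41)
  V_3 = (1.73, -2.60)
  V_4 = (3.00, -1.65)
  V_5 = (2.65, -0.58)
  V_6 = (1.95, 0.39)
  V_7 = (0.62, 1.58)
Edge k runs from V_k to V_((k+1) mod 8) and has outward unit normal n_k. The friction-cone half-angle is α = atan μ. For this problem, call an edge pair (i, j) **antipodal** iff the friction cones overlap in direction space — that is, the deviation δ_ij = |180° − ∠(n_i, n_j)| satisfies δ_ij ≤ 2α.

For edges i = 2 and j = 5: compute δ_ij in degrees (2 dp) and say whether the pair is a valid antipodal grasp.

α = atan 0.3 = 16.70°;  2α = 33.40°
edge 2: e_2 = (+2.58, -1.19);  n_2 = (-0.4188, -0.9081)
edge 5: e_5 = (-0.70, +0.97);  n_5 = (+0.8109, +0.5852)
∠(n_2, n_5) = 150.58°
δ = |180° − 150.58°| = 29.42°
29.42° ≤ 2α = 33.40°  →  valid

δ = 29.42°, valid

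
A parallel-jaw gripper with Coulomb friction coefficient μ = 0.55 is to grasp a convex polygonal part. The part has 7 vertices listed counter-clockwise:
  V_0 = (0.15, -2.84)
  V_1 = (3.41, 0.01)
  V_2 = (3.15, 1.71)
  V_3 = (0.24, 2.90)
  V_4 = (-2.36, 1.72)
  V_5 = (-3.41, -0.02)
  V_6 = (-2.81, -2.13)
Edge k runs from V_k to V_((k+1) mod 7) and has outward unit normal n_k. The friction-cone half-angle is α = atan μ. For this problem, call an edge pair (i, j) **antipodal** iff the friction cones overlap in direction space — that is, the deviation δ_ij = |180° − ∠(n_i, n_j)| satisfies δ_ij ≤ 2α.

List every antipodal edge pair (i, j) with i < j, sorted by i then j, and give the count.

count = 7; pairs: (0,3), (0,4), (1,4), (1,5), (2,5), (2,6), (3,6)

α = atan 0.55 = 28.81°;  2α = 57.62°
n_0 = (+0.6582, -0.7529)
n_1 = (+0.9885, +0.1512)
n_2 = (+0.3785, +0.9256)
n_3 = (-0.4133, +0.9106)
n_4 = (-0.8562, +0.5167)
n_5 = (-0.9619, -0.2735)
n_6 = (-0.2332, -0.9724)
  (0,1): δ = 122.47°  ·
  (0,2): δ = 63.40°  ·
  (0,3): δ = 16.75°  ✓
  (0,4): δ = 17.73°  ✓
  (0,5): δ = 64.71°  ·
  (0,6): δ = 125.35°  ·
  (1,2): δ = 120.94°  ·
  (1,3): δ = 74.28°  ·
  (1,4): δ = 39.80°  ✓
  (1,5): δ = 7.18°  ✓
  (1,6): δ = 67.82°  ·
  (2,3): δ = 133.35°  ·
  (2,4): δ = 98.87°  ·
  (2,5): δ = 51.89°  ✓
  (2,6): δ = 8.75°  ✓
  (3,4): δ = 145.52°  ·
  (3,5): δ = 98.54°  ·
  (3,6): δ = 37.90°  ✓
  (4,5): δ = 133.02°  ·
  (4,6): δ = 72.38°  ·
  (5,6): δ = 119.36°  ·
antipodal pairs: 7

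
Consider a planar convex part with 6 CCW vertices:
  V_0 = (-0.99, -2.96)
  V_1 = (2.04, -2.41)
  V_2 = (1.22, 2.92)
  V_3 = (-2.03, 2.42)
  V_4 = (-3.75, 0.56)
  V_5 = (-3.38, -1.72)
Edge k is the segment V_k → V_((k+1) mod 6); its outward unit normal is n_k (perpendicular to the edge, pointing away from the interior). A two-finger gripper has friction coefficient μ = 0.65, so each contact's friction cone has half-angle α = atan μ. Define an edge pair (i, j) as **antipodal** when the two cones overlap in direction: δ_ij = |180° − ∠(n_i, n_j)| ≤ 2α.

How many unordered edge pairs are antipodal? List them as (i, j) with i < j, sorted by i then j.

count = 6; pairs: (0,2), (0,3), (1,3), (1,4), (1,5), (2,5)

α = atan 0.65 = 33.02°;  2α = 66.05°
n_0 = (+0.1786, -0.9839)
n_1 = (+0.9884, +0.1521)
n_2 = (-0.1521, +0.9884)
n_3 = (-0.7342, +0.6789)
n_4 = (-0.9871, -0.1602)
n_5 = (-0.4605, -0.8876)
  (0,1): δ = 91.54°  ·
  (0,2): δ = 1.54°  ✓
  (0,3): δ = 36.95°  ✓
  (0,4): δ = 88.93°  ·
  (0,5): δ = 142.29°  ·
  (1,2): δ = 90.00°  ·
  (1,3): δ = 51.51°  ✓
  (1,4): δ = 0.47°  ✓
  (1,5): δ = 53.83°  ✓
  (2,3): δ = 141.51°  ·
  (2,4): δ = 89.53°  ·
  (2,5): δ = 36.17°  ✓
  (3,4): δ = 128.02°  ·
  (3,5): δ = 74.66°  ·
  (4,5): δ = 126.64°  ·
antipodal pairs: 6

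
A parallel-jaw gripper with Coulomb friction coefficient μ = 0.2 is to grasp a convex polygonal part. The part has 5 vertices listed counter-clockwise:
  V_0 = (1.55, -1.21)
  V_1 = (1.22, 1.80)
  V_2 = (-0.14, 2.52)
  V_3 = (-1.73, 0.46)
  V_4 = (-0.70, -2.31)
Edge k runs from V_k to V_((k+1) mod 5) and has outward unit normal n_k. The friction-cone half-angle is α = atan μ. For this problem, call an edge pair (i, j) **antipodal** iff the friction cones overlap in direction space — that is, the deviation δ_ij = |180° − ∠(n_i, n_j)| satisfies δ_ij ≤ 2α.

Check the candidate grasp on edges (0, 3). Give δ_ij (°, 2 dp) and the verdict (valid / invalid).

α = atan 0.2 = 11.31°;  2α = 22.62°
edge 0: e_0 = (-0.33, +3.01);  n_0 = (+0.9940, +0.1090)
edge 3: e_3 = (+1.03, -2.77);  n_3 = (-0.9373, -0.3485)
∠(n_0, n_3) = 165.86°
δ = |180° − 165.86°| = 14.14°
14.14° ≤ 2α = 22.62°  →  valid

δ = 14.14°, valid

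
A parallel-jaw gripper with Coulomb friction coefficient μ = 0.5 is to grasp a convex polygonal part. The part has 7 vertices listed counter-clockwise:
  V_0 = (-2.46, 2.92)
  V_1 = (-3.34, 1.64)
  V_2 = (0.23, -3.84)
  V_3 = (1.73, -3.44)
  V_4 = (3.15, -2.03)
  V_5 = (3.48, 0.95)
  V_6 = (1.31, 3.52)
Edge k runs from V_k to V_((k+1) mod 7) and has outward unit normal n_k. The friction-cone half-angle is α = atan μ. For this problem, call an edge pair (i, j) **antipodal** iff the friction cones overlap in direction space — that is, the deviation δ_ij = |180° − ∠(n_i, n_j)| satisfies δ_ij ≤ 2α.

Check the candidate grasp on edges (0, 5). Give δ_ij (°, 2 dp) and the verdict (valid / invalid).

δ = 74.68°, invalid

α = atan 0.5 = 26.57°;  2α = 53.13°
edge 0: e_0 = (-0.88, -1.28);  n_0 = (-0.8240, +0.5665)
edge 5: e_5 = (-2.17, +2.57);  n_5 = (+0.7641, +0.6451)
∠(n_0, n_5) = 105.32°
δ = |180° − 105.32°| = 74.68°
74.68° > 2α = 53.13°  →  invalid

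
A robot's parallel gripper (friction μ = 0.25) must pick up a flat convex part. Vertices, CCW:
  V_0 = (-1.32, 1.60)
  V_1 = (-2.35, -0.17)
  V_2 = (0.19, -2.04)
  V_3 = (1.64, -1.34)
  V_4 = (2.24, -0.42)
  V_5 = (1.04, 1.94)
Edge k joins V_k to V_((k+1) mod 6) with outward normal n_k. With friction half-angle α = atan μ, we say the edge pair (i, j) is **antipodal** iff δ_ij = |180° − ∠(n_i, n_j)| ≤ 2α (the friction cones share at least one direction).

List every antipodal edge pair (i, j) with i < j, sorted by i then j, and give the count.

α = atan 0.25 = 14.04°;  2α = 28.07°
n_0 = (-0.8643, +0.5030)
n_1 = (-0.5929, -0.8053)
n_2 = (+0.4347, -0.9006)
n_3 = (+0.8376, -0.5463)
n_4 = (+0.8914, +0.4532)
n_5 = (-0.1426, +0.9898)
  (0,1): δ = 96.17°  ·
  (0,2): δ = 34.03°  ·
  (0,3): δ = 2.92°  ✓
  (0,4): δ = 57.15°  ·
  (0,5): δ = 128.39°  ·
  (1,2): δ = 117.87°  ·
  (1,3): δ = 86.75°  ·
  (1,4): δ = 26.69°  ✓
  (1,5): δ = 44.56°  ·
  (2,3): δ = 148.88°  ·
  (2,4): δ = 88.82°  ·
  (2,5): δ = 17.57°  ✓
  (3,4): δ = 119.94°  ·
  (3,5): δ = 48.69°  ·
  (4,5): δ = 108.75°  ·
antipodal pairs: 3

count = 3; pairs: (0,3), (1,4), (2,5)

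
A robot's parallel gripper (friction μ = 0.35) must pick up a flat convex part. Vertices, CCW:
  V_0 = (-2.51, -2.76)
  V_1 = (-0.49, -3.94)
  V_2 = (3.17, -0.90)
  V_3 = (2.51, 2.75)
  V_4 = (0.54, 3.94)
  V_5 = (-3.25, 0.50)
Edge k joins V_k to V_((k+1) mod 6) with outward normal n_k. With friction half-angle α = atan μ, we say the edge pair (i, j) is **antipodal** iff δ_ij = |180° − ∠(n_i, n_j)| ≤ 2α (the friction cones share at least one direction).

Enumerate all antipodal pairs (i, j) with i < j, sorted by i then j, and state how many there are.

α = atan 0.35 = 19.29°;  2α = 38.58°
n_0 = (-0.5044, -0.8635)
n_1 = (+0.6389, -0.7693)
n_2 = (+0.9840, +0.1779)
n_3 = (+0.5170, +0.8560)
n_4 = (-0.6721, +0.7405)
n_5 = (-0.9752, -0.2214)
  (0,1): δ = 110.00°  ·
  (0,2): δ = 49.46°  ·
  (0,3): δ = 0.84°  ✓
  (0,4): δ = 72.52°  ·
  (0,5): δ = 133.08°  ·
  (1,2): δ = 119.46°  ·
  (1,3): δ = 70.85°  ·
  (1,4): δ = 2.52°  ✓
  (1,5): δ = 63.08°  ·
  (2,3): δ = 131.38°  ·
  (2,4): δ = 58.02°  ·
  (2,5): δ = 2.54°  ✓
  (3,4): δ = 106.64°  ·
  (3,5): δ = 46.08°  ·
  (4,5): δ = 119.44°  ·
antipodal pairs: 3

count = 3; pairs: (0,3), (1,4), (2,5)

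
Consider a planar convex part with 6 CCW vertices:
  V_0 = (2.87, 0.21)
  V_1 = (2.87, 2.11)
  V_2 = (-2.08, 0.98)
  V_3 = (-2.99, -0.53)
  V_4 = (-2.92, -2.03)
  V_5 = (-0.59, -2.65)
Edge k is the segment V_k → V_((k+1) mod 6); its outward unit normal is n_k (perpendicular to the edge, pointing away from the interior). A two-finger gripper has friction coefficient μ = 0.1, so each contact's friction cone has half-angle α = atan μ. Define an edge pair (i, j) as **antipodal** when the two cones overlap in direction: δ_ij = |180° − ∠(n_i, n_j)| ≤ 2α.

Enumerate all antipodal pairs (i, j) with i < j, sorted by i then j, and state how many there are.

count = 1; pairs: (0,3)

α = atan 0.1 = 5.71°;  2α = 11.42°
n_0 = (+1.0000, -0.0000)
n_1 = (-0.2226, +0.9749)
n_2 = (-0.8565, +0.5162)
n_3 = (-0.9989, -0.0466)
n_4 = (-0.2571, -0.9664)
n_5 = (+0.6371, -0.7708)
  (0,1): δ = 77.14°  ·
  (0,2): δ = 31.08°  ·
  (0,3): δ = 2.67°  ✓
  (0,4): δ = 75.10°  ·
  (0,5): δ = 129.58°  ·
  (1,2): δ = 133.93°  ·
  (1,3): δ = 100.19°  ·
  (1,4): δ = 27.76°  ·
  (1,5): δ = 26.72°  ·
  (2,3): δ = 146.25°  ·
  (2,4): δ = 73.83°  ·
  (2,5): δ = 19.35°  ·
  (3,4): δ = 107.57°  ·
  (3,5): δ = 53.10°  ·
  (4,5): δ = 125.52°  ·
antipodal pairs: 1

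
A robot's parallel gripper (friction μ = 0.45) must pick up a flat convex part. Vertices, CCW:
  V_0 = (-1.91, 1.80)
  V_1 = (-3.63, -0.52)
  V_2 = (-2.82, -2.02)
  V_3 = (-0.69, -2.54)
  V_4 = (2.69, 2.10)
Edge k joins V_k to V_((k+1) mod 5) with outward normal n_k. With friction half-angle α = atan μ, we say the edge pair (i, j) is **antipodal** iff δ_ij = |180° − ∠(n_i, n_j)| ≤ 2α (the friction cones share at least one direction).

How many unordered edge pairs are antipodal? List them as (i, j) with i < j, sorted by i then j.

count = 2; pairs: (0,3), (2,4)

α = atan 0.45 = 24.23°;  2α = 48.46°
n_0 = (-0.8033, +0.5956)
n_1 = (-0.8799, -0.4751)
n_2 = (-0.2372, -0.9715)
n_3 = (+0.8083, -0.5888)
n_4 = (-0.0651, +0.9979)
  (0,1): δ = 115.08°  ·
  (0,2): δ = 67.17°  ·
  (0,3): δ = 0.48°  ✓
  (0,4): δ = 130.28°  ·
  (1,2): δ = 132.09°  ·
  (1,3): δ = 64.44°  ·
  (1,4): δ = 65.36°  ·
  (2,3): δ = 112.35°  ·
  (2,4): δ = 17.45°  ✓
  (3,4): δ = 50.20°  ·
antipodal pairs: 2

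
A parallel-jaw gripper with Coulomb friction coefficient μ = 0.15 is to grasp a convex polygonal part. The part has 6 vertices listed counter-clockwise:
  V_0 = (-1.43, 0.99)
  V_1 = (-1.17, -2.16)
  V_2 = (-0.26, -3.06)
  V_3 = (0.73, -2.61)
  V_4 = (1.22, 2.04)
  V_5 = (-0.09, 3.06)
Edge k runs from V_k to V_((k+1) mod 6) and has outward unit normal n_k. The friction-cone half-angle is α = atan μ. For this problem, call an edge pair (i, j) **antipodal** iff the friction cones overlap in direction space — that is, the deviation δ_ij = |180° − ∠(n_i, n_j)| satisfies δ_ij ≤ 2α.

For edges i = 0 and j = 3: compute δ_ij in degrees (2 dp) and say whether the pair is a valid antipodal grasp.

δ = 10.73°, valid

α = atan 0.15 = 8.53°;  2α = 17.06°
edge 0: e_0 = (+0.26, -3.15);  n_0 = (-0.9966, -0.0823)
edge 3: e_3 = (+0.49, +4.65);  n_3 = (+0.9945, -0.1048)
∠(n_0, n_3) = 169.27°
δ = |180° − 169.27°| = 10.73°
10.73° ≤ 2α = 17.06°  →  valid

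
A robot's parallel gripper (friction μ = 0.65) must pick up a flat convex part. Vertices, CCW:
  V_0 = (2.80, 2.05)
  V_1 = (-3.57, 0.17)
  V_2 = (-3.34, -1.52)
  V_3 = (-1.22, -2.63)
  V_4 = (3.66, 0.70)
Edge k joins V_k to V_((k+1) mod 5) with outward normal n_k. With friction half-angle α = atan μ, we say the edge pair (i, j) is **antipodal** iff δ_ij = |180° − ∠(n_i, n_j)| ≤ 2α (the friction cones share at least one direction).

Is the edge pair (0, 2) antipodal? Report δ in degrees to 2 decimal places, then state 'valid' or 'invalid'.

α = atan 0.65 = 33.02°;  2α = 66.05°
edge 0: e_0 = (-6.37, -1.88);  n_0 = (-0.2831, +0.9591)
edge 2: e_2 = (+2.12, -1.11);  n_2 = (-0.4639, -0.8859)
∠(n_0, n_2) = 135.92°
δ = |180° − 135.92°| = 44.08°
44.08° ≤ 2α = 66.05°  →  valid

δ = 44.08°, valid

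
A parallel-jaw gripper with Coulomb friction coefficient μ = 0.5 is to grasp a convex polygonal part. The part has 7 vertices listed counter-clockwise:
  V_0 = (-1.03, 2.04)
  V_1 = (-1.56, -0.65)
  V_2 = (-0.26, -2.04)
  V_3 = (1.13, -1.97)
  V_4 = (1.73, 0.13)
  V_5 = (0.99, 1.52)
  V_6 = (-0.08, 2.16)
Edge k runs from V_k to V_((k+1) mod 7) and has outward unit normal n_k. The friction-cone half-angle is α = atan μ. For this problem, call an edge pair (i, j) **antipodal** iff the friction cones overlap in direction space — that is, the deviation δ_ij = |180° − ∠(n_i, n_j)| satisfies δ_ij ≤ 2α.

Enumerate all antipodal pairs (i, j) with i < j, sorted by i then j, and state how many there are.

count = 6; pairs: (0,3), (0,4), (1,4), (1,5), (2,5), (2,6)

α = atan 0.5 = 26.57°;  2α = 53.13°
n_0 = (-0.9811, +0.1933)
n_1 = (-0.7304, -0.6831)
n_2 = (+0.0503, -0.9987)
n_3 = (+0.9615, -0.2747)
n_4 = (+0.8827, +0.4699)
n_5 = (+0.5133, +0.8582)
n_6 = (-0.1253, +0.9921)
  (0,1): δ = 125.77°  ·
  (0,2): δ = 75.97°  ·
  (0,3): δ = 4.80°  ✓
  (0,4): δ = 39.18°  ✓
  (0,5): δ = 70.26°  ·
  (0,6): δ = 108.35°  ·
  (1,2): δ = 130.20°  ·
  (1,3): δ = 59.03°  ·
  (1,4): δ = 15.05°  ✓
  (1,5): δ = 16.03°  ✓
  (1,6): δ = 54.12°  ·
  (2,3): δ = 108.83°  ·
  (2,4): δ = 64.85°  ·
  (2,5): δ = 33.77°  ✓
  (2,6): δ = 4.32°  ✓
  (3,4): δ = 136.02°  ·
  (3,5): δ = 104.94°  ·
  (3,6): δ = 66.86°  ·
  (4,5): δ = 148.91°  ·
  (4,6): δ = 110.83°  ·
  (5,6): δ = 141.92°  ·
antipodal pairs: 6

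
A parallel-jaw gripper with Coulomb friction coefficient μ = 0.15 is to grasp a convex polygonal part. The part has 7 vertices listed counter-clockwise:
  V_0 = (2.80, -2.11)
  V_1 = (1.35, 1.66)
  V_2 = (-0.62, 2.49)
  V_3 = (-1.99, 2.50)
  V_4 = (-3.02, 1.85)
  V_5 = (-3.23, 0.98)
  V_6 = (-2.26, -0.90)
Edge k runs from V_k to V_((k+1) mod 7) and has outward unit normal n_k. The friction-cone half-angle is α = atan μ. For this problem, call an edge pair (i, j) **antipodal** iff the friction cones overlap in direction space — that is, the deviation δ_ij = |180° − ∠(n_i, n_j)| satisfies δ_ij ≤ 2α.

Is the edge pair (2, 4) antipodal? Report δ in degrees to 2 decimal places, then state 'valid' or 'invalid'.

α = atan 0.15 = 8.53°;  2α = 17.06°
edge 2: e_2 = (-1.37, +0.01);  n_2 = (+0.0073, +1.0000)
edge 4: e_4 = (-0.21, -0.87);  n_4 = (-0.9721, +0.2346)
∠(n_2, n_4) = 76.85°
δ = |180° − 76.85°| = 103.15°
103.15° > 2α = 17.06°  →  invalid

δ = 103.15°, invalid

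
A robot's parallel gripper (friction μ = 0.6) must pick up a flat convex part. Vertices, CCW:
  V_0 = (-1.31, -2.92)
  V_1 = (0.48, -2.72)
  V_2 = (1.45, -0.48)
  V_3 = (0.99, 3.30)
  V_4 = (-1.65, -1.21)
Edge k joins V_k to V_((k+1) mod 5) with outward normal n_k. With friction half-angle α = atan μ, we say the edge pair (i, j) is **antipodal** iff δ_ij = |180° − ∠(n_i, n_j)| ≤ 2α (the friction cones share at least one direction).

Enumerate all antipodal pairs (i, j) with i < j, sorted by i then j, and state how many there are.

α = atan 0.6 = 30.96°;  2α = 61.93°
n_0 = (+0.1110, -0.9938)
n_1 = (+0.9177, -0.3974)
n_2 = (+0.9927, +0.1208)
n_3 = (-0.8630, +0.5052)
n_4 = (-0.9808, -0.1950)
  (0,1): δ = 119.79°  ·
  (0,2): δ = 89.44°  ·
  (0,3): δ = 53.28°  ✓
  (0,4): δ = 94.87°  ·
  (1,2): δ = 149.65°  ·
  (1,3): δ = 6.93°  ✓
  (1,4): δ = 34.66°  ✓
  (2,3): δ = 37.28°  ✓
  (2,4): δ = 4.31°  ✓
  (3,4): δ = 138.41°  ·
antipodal pairs: 5

count = 5; pairs: (0,3), (1,3), (1,4), (2,3), (2,4)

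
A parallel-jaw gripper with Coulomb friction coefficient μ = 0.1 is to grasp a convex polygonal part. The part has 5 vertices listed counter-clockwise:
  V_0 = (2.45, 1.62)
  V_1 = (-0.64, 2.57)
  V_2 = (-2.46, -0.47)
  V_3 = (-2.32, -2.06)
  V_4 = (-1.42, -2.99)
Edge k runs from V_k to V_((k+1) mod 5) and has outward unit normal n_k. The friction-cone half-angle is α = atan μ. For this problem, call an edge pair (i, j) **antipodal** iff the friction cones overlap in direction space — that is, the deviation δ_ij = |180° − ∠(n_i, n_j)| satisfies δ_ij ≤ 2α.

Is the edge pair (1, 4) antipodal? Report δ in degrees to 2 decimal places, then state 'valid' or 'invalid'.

δ = 9.10°, valid

α = atan 0.1 = 5.71°;  2α = 11.42°
edge 1: e_1 = (-1.82, -3.04);  n_1 = (-0.8580, +0.5137)
edge 4: e_4 = (+3.87, +4.61);  n_4 = (+0.7659, -0.6430)
∠(n_1, n_4) = 170.90°
δ = |180° − 170.90°| = 9.10°
9.10° ≤ 2α = 11.42°  →  valid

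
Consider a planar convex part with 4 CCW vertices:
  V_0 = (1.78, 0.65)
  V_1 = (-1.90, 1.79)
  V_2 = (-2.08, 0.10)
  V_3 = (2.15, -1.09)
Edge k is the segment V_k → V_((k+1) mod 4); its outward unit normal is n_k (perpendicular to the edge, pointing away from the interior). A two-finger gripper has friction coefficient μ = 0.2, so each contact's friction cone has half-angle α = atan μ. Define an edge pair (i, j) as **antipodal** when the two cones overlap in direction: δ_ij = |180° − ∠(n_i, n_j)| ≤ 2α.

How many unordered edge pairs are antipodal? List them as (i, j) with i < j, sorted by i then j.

α = atan 0.2 = 11.31°;  2α = 22.62°
n_0 = (+0.2959, +0.9552)
n_1 = (-0.9944, +0.1059)
n_2 = (-0.2708, -0.9626)
n_3 = (+0.9781, +0.2080)
  (0,1): δ = 78.87°  ·
  (0,2): δ = 1.50°  ✓
  (0,3): δ = 119.22°  ·
  (1,2): δ = 99.63°  ·
  (1,3): δ = 18.08°  ✓
  (2,3): δ = 62.28°  ·
antipodal pairs: 2

count = 2; pairs: (0,2), (1,3)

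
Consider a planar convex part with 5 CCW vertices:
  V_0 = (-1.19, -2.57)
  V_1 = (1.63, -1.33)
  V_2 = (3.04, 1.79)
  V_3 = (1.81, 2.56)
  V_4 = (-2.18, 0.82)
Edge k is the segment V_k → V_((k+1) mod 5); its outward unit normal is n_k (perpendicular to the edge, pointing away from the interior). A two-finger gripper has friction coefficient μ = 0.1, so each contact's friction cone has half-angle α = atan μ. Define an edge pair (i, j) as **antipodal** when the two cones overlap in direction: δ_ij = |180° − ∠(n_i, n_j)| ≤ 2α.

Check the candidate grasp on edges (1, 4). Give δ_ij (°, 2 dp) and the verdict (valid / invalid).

α = atan 0.1 = 5.71°;  2α = 11.42°
edge 1: e_1 = (+1.41, +3.12);  n_1 = (+0.9113, -0.4118)
edge 4: e_4 = (+0.99, -3.39);  n_4 = (-0.9599, -0.2803)
∠(n_1, n_4) = 139.40°
δ = |180° − 139.40°| = 40.60°
40.60° > 2α = 11.42°  →  invalid

δ = 40.60°, invalid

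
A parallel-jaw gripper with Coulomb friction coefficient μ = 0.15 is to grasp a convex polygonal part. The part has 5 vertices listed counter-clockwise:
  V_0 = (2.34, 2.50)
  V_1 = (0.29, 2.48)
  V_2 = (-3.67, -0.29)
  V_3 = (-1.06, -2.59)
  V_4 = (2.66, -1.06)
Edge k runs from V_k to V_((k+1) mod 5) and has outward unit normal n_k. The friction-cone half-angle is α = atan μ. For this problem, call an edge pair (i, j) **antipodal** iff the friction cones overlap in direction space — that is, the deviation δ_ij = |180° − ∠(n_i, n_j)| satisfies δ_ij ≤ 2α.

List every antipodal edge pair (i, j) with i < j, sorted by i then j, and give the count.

count = 1; pairs: (1,3)

α = atan 0.15 = 8.53°;  2α = 17.06°
n_0 = (-0.0098, +1.0000)
n_1 = (-0.5732, +0.8194)
n_2 = (-0.6611, -0.7503)
n_3 = (+0.3804, -0.9248)
n_4 = (+0.9960, +0.0895)
  (0,1): δ = 145.59°  ·
  (0,2): δ = 41.95°  ·
  (0,3): δ = 21.80°  ·
  (0,4): δ = 94.58°  ·
  (1,2): δ = 76.36°  ·
  (1,3): δ = 12.62°  ✓
  (1,4): δ = 60.16°  ·
  (2,3): δ = 116.26°  ·
  (2,4): δ = 43.48°  ·
  (3,4): δ = 107.22°  ·
antipodal pairs: 1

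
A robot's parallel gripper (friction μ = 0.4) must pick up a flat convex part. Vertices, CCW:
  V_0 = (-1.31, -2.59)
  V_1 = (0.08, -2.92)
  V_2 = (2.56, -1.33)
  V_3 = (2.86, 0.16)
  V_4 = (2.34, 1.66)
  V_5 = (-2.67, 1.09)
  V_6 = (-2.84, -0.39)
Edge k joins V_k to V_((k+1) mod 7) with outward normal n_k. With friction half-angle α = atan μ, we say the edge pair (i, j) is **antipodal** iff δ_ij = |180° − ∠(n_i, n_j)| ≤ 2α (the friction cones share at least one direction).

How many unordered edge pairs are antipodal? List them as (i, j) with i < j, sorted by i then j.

count = 5; pairs: (0,4), (1,4), (2,5), (3,5), (3,6)

α = atan 0.4 = 21.80°;  2α = 43.60°
n_0 = (-0.2310, -0.9730)
n_1 = (+0.5397, -0.8418)
n_2 = (+0.9803, -0.1974)
n_3 = (+0.9448, +0.3275)
n_4 = (-0.1130, +0.9936)
n_5 = (-0.9935, +0.1141)
n_6 = (-0.8210, -0.5710)
  (0,1): δ = 133.98°  ·
  (0,2): δ = 88.03°  ·
  (0,3): δ = 57.52°  ·
  (0,4): δ = 19.85°  ✓
  (0,5): δ = 96.80°  ·
  (0,6): δ = 138.17°  ·
  (1,2): δ = 134.05°  ·
  (1,3): δ = 103.55°  ·
  (1,4): δ = 26.17°  ✓
  (1,5): δ = 50.78°  ·
  (1,6): δ = 92.15°  ·
  (2,3): δ = 149.50°  ·
  (2,4): δ = 72.13°  ·
  (2,5): δ = 4.83°  ✓
  (2,6): δ = 46.20°  ·
  (3,4): δ = 102.63°  ·
  (3,5): δ = 25.67°  ✓
  (3,6): δ = 15.70°  ✓
  (4,5): δ = 103.04°  ·
  (4,6): δ = 61.67°  ·
  (5,6): δ = 138.63°  ·
antipodal pairs: 5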